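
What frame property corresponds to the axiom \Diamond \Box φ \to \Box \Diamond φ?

This is the .2 axiom.
It corresponds to convergence: \forall x \forall y \forall z (Rxy \wedge Rxz \to \exists w (Ryw \wedge Rzw)).

Convergence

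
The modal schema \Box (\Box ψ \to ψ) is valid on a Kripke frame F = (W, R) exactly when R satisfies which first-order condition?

Suppose □(□ψ→ψ) is valid. Take Rxy and set V(ψ)={w : Ryw}. Then at y, □ψ holds; since □(□ψ→ψ) at x, □ψ→ψ at y, so ψ at y, i.e. Ryy.

shift-reflexivity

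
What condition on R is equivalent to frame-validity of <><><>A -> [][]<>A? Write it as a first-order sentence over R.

forall x forall y forall z ((x R^3 y & x R^2 z) -> exists w (y = w & zRw))

This is a Sahlqvist (Geach-type) schema ◇^3□^0A → □^2◇^1A.
Minimal-valuation argument: fix x; take any y with xR^3y and any z with xR^2z. Set V(A) to the set of worlds R-reachable from y in exactly 0 steps. Then □^0A holds at y, so the antecedent holds at x; validity forces ◇^1A at z, giving a w with zR^1w and yR^0w.
First-order correspondent: forall x forall y forall z ((x R^3 y & x R^2 z) -> exists w (y = w & zRw)).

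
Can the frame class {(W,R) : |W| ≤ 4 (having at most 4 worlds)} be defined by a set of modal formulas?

Not definable by any modal formula

If a class were modally definable it would be closed under disjoint unions (Goldblatt–Thomason).
Any modal formula valid on each of 5 disjoint one-world frames is valid on their disjoint union (validity is preserved under disjoint unions). Each one-world frame has |W|=1≤4, but the union has |W|=5.
Hence having at most 4 worlds is not modally definable.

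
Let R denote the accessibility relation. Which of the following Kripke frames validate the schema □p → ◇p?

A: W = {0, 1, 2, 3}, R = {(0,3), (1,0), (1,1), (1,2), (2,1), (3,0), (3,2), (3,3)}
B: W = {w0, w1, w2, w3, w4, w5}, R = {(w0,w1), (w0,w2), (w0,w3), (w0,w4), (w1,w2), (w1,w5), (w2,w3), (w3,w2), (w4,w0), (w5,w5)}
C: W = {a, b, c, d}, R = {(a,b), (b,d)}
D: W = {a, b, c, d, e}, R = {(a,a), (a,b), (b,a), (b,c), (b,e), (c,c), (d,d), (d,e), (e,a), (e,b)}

Frame correspondent (Sahlqvist): ∀x ∃y Rxy — i.e. seriality.
A: holds.
B: holds.
C: fails — world c has no successor.
D: holds.
Valid on: A, B, D.

A, B, D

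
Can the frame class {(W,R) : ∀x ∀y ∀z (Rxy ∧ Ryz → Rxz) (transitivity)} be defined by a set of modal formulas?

Yes, by □q → □□q

This is a Sahlqvist condition; the 4 axiom □q → □□q defines it.
Suppose □q→□□q is valid. Take Rxy, Ryz and set V(q)={w : Rxw}. Then □q at x, so □□q at x, so □q at y, so q at z, i.e. Rxz.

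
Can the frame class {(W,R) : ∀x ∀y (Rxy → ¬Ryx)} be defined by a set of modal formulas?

Not modally definable

Any modally definable frame class is closed under surjective bounded morphisms.
The 3-cycle (worlds a,b,c with a→b→c→a) is asymmetric. Mapping every world to a single reflexive point • is a surjective bounded morphism, and the reflexive point is not asymmetric (R•• but asymmetry requires ¬R••).
So the class is not modally definable.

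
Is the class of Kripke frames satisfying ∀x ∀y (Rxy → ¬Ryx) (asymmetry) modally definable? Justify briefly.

Any modally definable frame class is closed under surjective bounded morphisms.
The 4-cycle (worlds a,b,c,d with a→b→c→d→a) is asymmetric. Mapping every world to a single reflexive point • is a surjective bounded morphism, and the reflexive point is not asymmetric (R•• but asymmetry requires ¬R••).
Hence asymmetry is not modally definable.

Not definable by any modal formula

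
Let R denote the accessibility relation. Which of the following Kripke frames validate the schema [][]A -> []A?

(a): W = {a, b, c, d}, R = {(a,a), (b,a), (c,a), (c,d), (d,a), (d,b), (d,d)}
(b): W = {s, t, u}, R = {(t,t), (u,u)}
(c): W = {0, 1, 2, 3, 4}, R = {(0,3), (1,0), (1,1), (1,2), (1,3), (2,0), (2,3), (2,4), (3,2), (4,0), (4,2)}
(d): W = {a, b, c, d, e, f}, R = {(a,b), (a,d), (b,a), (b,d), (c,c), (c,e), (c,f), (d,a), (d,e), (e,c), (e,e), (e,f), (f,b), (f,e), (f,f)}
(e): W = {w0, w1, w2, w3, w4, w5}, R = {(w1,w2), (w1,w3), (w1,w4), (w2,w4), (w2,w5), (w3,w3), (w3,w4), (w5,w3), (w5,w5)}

The schema corresponds to density: forall x forall y (Rxy -> exists z (Rxz & Rzy)).
(a): holds.
(b): holds.
(c): fails — R32 but no z with R3z and Rz2.
(d): fails — Rab but no z with Raz and Rzb.
(e): fails — Rw1w2 but no z with Rw1z and Rzw2.
Valid on: (a), (b).

(a), (b)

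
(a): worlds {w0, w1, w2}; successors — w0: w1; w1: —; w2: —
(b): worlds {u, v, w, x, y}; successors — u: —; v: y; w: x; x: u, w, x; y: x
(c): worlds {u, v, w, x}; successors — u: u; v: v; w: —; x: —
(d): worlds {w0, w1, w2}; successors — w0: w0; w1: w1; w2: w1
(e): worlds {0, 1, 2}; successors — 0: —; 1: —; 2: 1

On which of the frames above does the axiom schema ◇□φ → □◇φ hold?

(c), (d)

This is the axiom for convergence; its first-order frame correspondent is ∀x ∀y ∀z (Rxy ∧ Rxz → ∃w (Ryw ∧ Rzw)).
(a): fails — Rw0w1 and Rw0w1 but w1 and w1 have no common successor.
(b): fails — Rxw and Rxu but w and u have no common successor.
(c): condition met.
(d): condition met.
(e): fails — R21 and R21 but 1 and 1 have no common successor.
Valid on: (c), (d).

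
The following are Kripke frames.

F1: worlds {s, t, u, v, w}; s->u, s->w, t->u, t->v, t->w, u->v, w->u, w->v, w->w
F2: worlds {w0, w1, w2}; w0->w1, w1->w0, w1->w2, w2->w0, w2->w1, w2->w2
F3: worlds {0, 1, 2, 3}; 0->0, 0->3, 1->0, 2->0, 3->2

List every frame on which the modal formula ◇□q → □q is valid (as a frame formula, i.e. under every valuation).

none

This is the axiom for the Euclidean property; its first-order frame correspondent is ∀x ∀y ∀z (Rxy ∧ Rxz → Ryz).
F1: fails — Rsu and Rsw but not Ruw.
F2: fails — Rw0w1 and Rw0w1 but not Rw1w1.
F3: fails — R03 and R00 but not R30.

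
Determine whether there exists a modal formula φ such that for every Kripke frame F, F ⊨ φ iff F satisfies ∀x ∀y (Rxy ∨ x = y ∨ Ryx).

No — not modally definable

Modal frame validity is preserved under disjoint unions.
Take 4 disjoint single-world reflexive frames: each is trivially connected, but their disjoint union has 4 worlds with no edge between distinct components, so it is not connected.
So the class is not modally definable.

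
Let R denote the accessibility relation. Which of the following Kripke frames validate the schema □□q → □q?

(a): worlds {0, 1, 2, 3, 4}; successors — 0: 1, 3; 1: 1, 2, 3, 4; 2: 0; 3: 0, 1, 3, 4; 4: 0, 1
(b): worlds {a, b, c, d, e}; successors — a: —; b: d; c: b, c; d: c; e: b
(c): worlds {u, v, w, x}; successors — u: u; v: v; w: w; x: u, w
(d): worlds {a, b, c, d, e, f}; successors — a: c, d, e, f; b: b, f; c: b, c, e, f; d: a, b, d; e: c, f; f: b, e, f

(c), (d)

This is the axiom for density; its first-order frame correspondent is ∀x ∀y (Rxy → ∃z (Rxz ∧ Rzy)).
(a): fails — R20 but no z with R2z and Rz0.
(b): fails — Reb but no z with Rez and Rzb.
(c): holds.
(d): holds.
Valid on: (c), (d).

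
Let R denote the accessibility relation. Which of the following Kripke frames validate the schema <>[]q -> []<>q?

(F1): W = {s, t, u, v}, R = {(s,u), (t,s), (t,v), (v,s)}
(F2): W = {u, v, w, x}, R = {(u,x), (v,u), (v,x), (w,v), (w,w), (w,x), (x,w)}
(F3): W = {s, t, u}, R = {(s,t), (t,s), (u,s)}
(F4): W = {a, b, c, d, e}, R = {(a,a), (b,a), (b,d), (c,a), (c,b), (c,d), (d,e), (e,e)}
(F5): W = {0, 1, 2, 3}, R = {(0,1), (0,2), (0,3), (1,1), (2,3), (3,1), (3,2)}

(F3)

The schema corresponds to convergence: forall x forall y forall z (Rxy & Rxz -> exists w (Ryw & Rzw)).
(F1): fails — Rsu and Rsu but u and u have no common successor.
(F2): fails — Rvu and Rvx but u and x have no common successor.
(F3): ✓.
(F4): fails — Rba and Rbd but a and d have no common successor.
(F5): fails — R02 and R01 but 2 and 1 have no common successor.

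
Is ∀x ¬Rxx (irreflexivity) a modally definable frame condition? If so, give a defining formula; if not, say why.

Modal frame validity is preserved under surjective bounded morphisms.
The 2-cycle (worlds a,b with a→b→a) is irreflexive, and the map sending every world to a single reflexive point • is a surjective bounded morphism (forth: every edge maps to (•,•); back: every world has a successor). So any modal formula valid on the 2-cycle is also valid on the reflexive point, which is not irreflexive.
Hence irreflexivity is not modally definable.

Not modally definable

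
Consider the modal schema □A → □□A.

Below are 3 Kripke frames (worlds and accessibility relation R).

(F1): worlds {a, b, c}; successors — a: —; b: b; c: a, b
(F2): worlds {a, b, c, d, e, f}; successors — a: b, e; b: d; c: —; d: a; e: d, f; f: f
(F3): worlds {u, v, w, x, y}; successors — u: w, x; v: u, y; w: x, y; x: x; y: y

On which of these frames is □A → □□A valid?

(F1)

The schema corresponds to transitivity: ∀x ∀y ∀z (Rxy ∧ Ryz → Rxz).
(F1): holds.
(F2): fails — Rab and Rbd but not Rad.
(F3): fails — Ruw and Rwy but not Ruy.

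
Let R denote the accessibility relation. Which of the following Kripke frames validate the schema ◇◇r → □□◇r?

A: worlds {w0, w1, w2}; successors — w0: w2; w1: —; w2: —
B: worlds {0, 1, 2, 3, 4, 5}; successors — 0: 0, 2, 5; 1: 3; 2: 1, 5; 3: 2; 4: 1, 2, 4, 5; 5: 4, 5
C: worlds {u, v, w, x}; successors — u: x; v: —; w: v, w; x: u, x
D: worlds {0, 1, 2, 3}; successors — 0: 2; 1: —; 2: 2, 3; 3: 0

A

This is the axiom for a generalized confluence (Geach) condition; its first-order frame correspondent is ∀x ∀y ∀z ((xR²y ∧ xR²z) → ∃w (y = w ∧ zRw)).
A: condition met.
B: fails — 0R²0, 0R²1 but no w with 0=w and 1Rw.
C: fails — uR²u, uR²u but no t with u=t and uRt.
D: fails — 0R²2, 0R²3 but no w with 2=w and 3Rw.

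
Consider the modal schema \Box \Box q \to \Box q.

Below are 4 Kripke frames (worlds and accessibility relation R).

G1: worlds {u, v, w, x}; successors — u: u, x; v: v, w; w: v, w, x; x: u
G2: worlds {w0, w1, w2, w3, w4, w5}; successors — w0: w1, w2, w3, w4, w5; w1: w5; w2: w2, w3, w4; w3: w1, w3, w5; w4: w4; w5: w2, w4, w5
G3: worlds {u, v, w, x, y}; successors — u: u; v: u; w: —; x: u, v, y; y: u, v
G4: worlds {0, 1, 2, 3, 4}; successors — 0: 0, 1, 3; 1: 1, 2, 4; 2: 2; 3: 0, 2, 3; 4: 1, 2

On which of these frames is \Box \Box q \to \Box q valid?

G1, G2, G4

The schema corresponds to density: \forall x \forall y (Rxy \to \exists z (Rxz \wedge Rzy)).
G1: satisfies the condition.
G2: satisfies the condition.
G3: fails — Ryv but no z with Ryz and Rzv.
G4: satisfies the condition.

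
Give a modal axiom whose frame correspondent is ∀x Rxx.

The condition is reflexivity. The T schema □q → q defines it.

□q → q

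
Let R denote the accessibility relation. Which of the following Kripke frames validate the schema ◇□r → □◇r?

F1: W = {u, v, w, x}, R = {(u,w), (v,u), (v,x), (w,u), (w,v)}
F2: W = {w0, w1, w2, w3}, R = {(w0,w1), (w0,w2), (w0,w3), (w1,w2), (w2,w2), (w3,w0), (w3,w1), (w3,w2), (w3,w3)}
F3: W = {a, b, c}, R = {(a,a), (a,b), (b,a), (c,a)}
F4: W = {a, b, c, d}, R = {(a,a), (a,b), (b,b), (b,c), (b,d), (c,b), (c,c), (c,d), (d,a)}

F2, F3

Frame correspondent (Sahlqvist): ∀x ∀y ∀z (Rxy ∧ Rxz → ∃w (Ryw ∧ Rzw)) — i.e. convergence.
F1: fails — Rvu and Rvx but u and x have no common successor.
F2: ✓.
F3: ✓.
F4: fails — Rbc and Rbd but c and d have no common successor.
Valid on: F2, F3.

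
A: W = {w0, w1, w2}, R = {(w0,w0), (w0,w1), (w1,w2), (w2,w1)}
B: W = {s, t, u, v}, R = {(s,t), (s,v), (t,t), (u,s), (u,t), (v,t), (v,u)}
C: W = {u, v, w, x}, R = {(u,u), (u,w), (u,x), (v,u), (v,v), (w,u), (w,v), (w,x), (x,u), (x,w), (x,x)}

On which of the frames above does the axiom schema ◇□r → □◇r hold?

The schema corresponds to convergence: ∀x ∀y ∀z (Rxy ∧ Rxz → ∃w (Ryw ∧ Rzw)).
A: fails — Rw0w1 and Rw0w0 but w1 and w0 have no common successor.
B: ✓.
C: ✓.
Valid on: B, C.

B, C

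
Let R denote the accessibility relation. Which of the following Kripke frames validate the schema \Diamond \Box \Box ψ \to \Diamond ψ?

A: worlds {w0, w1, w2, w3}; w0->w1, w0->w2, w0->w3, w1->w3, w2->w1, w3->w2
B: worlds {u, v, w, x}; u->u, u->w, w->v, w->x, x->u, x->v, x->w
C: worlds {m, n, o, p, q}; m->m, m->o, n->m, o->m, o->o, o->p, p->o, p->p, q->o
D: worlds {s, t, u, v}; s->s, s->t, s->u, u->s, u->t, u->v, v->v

This is the axiom for a generalized confluence (Geach) condition; its first-order frame correspondent is \forall x \forall y (xRy \to \exists w (y R^2 w \wedge xRw)).
A: fails — w1Rw3 but no w with w3R²w and w1Rw.
B: fails — wRv but no t with vR²t and wRt.
C: satisfies the condition.
D: fails — sRt but no w with tR²w and sRw.

C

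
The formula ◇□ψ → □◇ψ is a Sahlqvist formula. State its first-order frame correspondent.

This is the .2 axiom.
Its frame correspondent is convergence — ∀x ∀y ∀z (Rxy ∧ Rxz → ∃w (Ryw ∧ Rzw)).

convergence: ∀x ∀y ∀z (Rxy ∧ Rxz → ∃w (Ryw ∧ Rzw))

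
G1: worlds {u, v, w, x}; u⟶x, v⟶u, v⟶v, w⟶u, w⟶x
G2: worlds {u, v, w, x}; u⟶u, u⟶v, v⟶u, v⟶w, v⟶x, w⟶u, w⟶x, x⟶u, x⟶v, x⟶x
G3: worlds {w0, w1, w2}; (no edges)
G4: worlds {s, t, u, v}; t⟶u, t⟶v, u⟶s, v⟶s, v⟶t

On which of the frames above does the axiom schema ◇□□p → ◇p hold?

G2, G3

The schema corresponds to a generalized confluence (Geach) condition: ∀x ∀y (xRy → ∃w (yR²w ∧ xRw)).
G1: fails — uRx but no t with xR²t and uRt.
G2: ✓.
G3: ✓.
G4: fails — tRu but no w with uR²w and tRw.
Valid on: G2, G3.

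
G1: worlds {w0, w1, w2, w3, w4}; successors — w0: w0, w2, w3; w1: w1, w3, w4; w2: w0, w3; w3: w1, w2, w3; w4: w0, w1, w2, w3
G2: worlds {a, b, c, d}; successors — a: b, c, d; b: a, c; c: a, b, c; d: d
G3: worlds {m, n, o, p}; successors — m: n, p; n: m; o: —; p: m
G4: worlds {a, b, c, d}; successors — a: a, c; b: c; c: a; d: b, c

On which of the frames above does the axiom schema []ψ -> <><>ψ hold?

G1, G2

The schema corresponds to a generalized confluence (Geach) condition: forall x exists w (xRw & x R^2 w).
G1: condition met.
G2: condition met.
G3: fails — at m but no w with mRw and mR²w.
G4: fails — at b but no w with bRw and bR²w.
Valid on: G1, G2.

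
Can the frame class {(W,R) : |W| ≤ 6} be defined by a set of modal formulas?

Not definable by any modal formula

If a class were modally definable it would be closed under disjoint unions (Goldblatt–Thomason).
Any modal formula valid on each of 7 disjoint one-world frames is valid on their disjoint union (validity is preserved under disjoint unions). Each one-world frame has |W|=1≤6, but the union has |W|=7.
So the class is not modally definable.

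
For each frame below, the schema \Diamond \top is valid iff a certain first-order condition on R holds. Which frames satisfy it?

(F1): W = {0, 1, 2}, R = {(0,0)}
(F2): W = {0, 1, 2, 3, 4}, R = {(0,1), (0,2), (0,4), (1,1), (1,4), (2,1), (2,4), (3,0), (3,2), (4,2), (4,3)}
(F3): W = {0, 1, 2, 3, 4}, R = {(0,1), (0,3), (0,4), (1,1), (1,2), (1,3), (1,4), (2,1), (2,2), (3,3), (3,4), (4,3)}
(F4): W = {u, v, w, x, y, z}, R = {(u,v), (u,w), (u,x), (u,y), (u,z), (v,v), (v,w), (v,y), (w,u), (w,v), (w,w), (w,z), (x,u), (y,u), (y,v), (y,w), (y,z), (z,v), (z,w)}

Frame correspondent (Sahlqvist): \forall x \exists y Rxy — i.e. seriality.
(F1): fails — world 1 has no successor.
(F2): holds.
(F3): holds.
(F4): holds.

(F2), (F3), (F4)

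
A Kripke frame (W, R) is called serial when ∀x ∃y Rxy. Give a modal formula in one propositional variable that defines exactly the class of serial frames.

□p → ◇p

This is seriality; the standard corresponding axiom is D: □p → ◇p.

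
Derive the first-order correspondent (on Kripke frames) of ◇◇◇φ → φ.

This is a Sahlqvist (Geach-type) schema ◇^3□^0φ → □^0◇^0φ.
Minimal-valuation argument: fix x; take any y with xR^3y and any z with xR^0z. Set V(φ) to the set of worlds R-reachable from y in exactly 0 steps. Then □^0φ holds at y, so the antecedent holds at x; validity forces ◇^0φ at z, giving a w with zR^0w and yR^0w.
First-order correspondent: ∀x ∀y (xR³y → ∃w (y = w ∧ x = w)).

∀x ∀y (xR³y → ∃w (y = w ∧ x = w))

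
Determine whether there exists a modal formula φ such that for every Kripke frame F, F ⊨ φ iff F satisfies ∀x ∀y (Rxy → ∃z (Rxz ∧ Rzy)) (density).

The condition is density. A defining modal formula is □□q → □q.
Suppose □□q→□q is valid. Take Rxy and set V(q)={w : xR²w}. Then □□q at x, so □q at x, so q at y, i.e. ∃z(Rxz∧Rzy).

Yes, by □□q → □q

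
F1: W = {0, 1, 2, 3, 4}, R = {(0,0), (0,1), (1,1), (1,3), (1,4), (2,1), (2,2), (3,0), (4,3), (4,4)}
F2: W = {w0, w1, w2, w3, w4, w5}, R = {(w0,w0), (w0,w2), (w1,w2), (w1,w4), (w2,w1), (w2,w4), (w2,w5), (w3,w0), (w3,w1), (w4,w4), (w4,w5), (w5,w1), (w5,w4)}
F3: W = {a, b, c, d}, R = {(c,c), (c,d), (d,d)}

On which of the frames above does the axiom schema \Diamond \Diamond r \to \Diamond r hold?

Frame correspondent (Sahlqvist): \forall x \forall y \forall z (Rxy \wedge Ryz \to Rxz) — i.e. transitivity.
F1: fails — R43 and R30 but not R40.
F2: fails — Rw1w2 and Rw2w5 but not Rw1w5.
F3: satisfies the condition.

F3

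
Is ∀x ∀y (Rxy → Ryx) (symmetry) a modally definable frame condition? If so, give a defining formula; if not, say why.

Yes — defined by p → □◇p

This is a Sahlqvist condition; the B axiom p → □◇p defines it.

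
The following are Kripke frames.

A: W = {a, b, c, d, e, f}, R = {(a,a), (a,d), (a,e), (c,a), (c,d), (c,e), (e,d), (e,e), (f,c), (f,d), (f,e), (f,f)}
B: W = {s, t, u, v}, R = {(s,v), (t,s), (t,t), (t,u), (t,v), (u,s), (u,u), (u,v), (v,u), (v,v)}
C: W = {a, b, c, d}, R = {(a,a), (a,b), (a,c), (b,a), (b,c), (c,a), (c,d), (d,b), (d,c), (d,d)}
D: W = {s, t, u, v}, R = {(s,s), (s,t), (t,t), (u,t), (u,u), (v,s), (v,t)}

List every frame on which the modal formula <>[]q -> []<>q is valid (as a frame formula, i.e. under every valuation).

The schema corresponds to convergence: forall x forall y forall z (Rxy & Rxz -> exists w (Ryw & Rzw)).
A: fails — Rae and Rad but e and d have no common successor.
B: condition met.
C: condition met.
D: condition met.
Valid on: B, C, D.

B, C, D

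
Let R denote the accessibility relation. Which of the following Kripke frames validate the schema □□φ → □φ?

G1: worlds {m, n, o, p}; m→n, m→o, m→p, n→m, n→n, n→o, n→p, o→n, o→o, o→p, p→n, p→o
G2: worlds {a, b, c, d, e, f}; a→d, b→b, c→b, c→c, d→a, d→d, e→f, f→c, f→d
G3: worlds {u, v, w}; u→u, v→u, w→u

G1, G3

Frame correspondent (Sahlqvist): ∀x ∀y (Rxy → ∃z (Rxz ∧ Rzy)) — i.e. density.
G1: ✓.
G2: fails — Ref but no z with Rez and Rzf.
G3: ✓.
Valid on: G1, G3.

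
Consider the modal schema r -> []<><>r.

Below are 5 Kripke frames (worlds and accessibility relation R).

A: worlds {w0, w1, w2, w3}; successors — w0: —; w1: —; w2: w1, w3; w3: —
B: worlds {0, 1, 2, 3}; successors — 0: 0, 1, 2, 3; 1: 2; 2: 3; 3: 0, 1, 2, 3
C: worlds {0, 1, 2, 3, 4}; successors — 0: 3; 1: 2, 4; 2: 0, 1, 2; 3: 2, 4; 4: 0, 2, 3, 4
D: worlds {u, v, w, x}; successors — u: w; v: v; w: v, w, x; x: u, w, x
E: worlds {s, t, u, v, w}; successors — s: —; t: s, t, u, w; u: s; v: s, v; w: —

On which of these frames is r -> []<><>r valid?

Frame correspondent (Sahlqvist): forall x forall z (xRz -> exists w (x = w & z R^2 w)) — i.e. a generalized confluence (Geach) condition.
A: fails — w2Rw1 but no w with w2=w and w1R²w.
B: fails — 0R1 but no w with 0=w and 1R²w.
C: holds.
D: fails — wRv but no t with w=t and vR²t.
E: fails — tRs but no w* with t=w* and sR²w*.
Valid on: C.

C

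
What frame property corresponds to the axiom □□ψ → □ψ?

Density

This schema is the C4 axiom.
Its frame correspondent is density — ∀x ∀y (Rxy → ∃z (Rxz ∧ Rzy)).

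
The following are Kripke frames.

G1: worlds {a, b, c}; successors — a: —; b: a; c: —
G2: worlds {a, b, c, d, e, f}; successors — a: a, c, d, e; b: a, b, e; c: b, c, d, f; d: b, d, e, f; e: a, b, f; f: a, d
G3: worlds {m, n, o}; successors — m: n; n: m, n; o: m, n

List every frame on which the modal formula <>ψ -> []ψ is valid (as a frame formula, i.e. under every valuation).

Frame correspondent (Sahlqvist): forall x forall y forall z (Rxy & Rxz -> y = z) — i.e. partial functionality.
G1: condition met.
G2: fails — a sees both a and c.
G3: fails — n sees both m and n.
Valid on: G1.

G1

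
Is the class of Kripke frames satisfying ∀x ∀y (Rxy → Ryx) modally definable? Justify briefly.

Yes — defined by r → □◇r

This is a Sahlqvist condition; the B axiom r → □◇r defines it.
Suppose r→□◇r is valid. Take Rxy and set V(r)={x}. Then r at x, so □◇r at x, so ◇r at y, so some z with Ryz has r; z=x, i.e. Ryx.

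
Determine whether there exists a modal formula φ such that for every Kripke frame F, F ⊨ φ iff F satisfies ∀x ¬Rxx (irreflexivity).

Not modally definable

Modal frame validity is preserved under surjective bounded morphisms.
The 3-cycle (worlds s,t,u with s→t→u→s) is irreflexive, and the map sending every world to a single reflexive point • is a surjective bounded morphism (forth: every edge maps to (•,•); back: every world has a successor). So any modal formula valid on the 3-cycle is also valid on the reflexive point, which is not irreflexive.
So no modal formula (or set of formulas) defines exactly the irreflexive frames.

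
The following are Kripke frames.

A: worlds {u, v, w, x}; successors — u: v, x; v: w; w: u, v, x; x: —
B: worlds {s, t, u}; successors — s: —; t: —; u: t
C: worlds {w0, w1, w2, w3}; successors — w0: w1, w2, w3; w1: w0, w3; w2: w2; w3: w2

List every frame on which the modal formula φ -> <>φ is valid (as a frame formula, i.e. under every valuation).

This is the axiom for reflexivity; its first-order frame correspondent is forall x Rxx.
A: fails — world u does not see itself.
B: fails — world s does not see itself.
C: fails — world w0 does not see itself.
Valid on no frame.

none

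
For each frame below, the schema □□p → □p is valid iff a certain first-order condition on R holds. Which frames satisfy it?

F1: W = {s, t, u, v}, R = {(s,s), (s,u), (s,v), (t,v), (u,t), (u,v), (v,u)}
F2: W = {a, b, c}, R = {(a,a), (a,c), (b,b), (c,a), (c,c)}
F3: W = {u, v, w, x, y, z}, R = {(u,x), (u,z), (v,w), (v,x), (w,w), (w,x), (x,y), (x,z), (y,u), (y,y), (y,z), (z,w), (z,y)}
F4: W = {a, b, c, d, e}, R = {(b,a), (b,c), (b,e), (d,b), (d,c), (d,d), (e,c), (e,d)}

F2

The schema corresponds to density: ∀x ∀y (Rxy → ∃z (Rxz ∧ Rzy)).
F1: fails — Rtv but no z with Rtz and Rzv.
F2: holds.
F3: fails — Rux but no t with Rut and Rtx.
F4: fails — Rba but no z with Rbz and Rza.
Valid on: F2.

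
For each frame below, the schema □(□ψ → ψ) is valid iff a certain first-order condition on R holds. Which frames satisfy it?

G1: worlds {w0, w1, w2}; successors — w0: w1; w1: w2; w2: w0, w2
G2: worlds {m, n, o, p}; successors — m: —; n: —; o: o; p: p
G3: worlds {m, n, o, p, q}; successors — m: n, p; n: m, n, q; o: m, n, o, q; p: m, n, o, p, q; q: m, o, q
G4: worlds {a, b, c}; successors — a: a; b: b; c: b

The schema corresponds to shift-reflexivity: ∀x ∀y (Rxy → Ryy).
G1: fails — Rw0w1 but not Rw1w1.
G2: condition met.
G3: fails — Rom but not Rmm.
G4: condition met.

G2, G4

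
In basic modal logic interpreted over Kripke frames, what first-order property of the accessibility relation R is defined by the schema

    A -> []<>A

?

This is the B axiom.
It corresponds to symmetry: forall x forall y (Rxy -> Ryx).

Symmetry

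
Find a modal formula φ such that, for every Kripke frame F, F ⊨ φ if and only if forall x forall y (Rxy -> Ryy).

The condition is shift-reflexivity. The T□ schema □(□q → q) defines it.
Suppose □(□q→q) is valid. Take Rxy and set V(q)={w : Ryw}. Then at y, □q holds; since □(□q→q) at x, □q→q at y, so q at y, i.e. Ryy.

□(□q → q)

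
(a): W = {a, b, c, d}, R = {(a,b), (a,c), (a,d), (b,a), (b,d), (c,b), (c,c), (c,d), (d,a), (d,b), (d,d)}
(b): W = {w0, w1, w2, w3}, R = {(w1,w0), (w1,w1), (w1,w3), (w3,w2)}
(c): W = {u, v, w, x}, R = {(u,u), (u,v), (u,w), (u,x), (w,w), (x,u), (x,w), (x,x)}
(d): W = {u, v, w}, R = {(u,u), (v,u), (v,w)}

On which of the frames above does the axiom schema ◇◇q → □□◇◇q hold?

(a), (d)

The schema corresponds to a generalized confluence (Geach) condition: ∀x ∀y ∀z ((xR²y ∧ xR²z) → ∃w (y = w ∧ zR²w)).
(a): satisfies the condition.
(b): fails — w1R²w0, w1R²w0 but no w with w0=w and w0R²w.
(c): fails — uR²u, uR²v but no t with u=t and vR²t.
(d): satisfies the condition.
Valid on: (a), (d).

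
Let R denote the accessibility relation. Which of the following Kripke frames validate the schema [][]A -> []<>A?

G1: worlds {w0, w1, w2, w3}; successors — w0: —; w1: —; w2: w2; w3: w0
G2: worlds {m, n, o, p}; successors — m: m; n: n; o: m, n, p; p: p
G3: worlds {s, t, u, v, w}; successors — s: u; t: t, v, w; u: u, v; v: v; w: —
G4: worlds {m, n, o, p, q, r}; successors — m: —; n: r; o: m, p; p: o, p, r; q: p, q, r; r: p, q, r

Frame correspondent (Sahlqvist): forall x forall z (xRz -> exists w (x R^2 w & zRw)) — i.e. a generalized confluence (Geach) condition.
G1: fails — w3Rw0 but no w with w3R²w and w0Rw.
G2: holds.
G3: fails — tRw but no w* with tR²w* and wRw*.
G4: fails — oRm but no w with oR²w and mRw.
Valid on: G2.

G2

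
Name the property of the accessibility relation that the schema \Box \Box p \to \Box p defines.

Suppose □□p→□p is valid. Take Rxy and set V(p)={w : xR²w}. Then □□p at x, so □p at x, so p at y, i.e. ∃z(Rxz∧Rzy).

Density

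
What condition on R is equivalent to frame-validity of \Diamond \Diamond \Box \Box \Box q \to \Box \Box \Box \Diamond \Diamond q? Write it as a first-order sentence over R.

This is a Sahlqvist (Geach-type) schema ◇^2□^3q → □^3◇^2q.
First-order correspondent: \forall x \forall y \forall z ((x R^2 y \wedge x R^3 z) \to \exists w (y R^3 w \wedge z R^2 w)).

\forall x \forall y \forall z ((x R^2 y \wedge x R^3 z) \to \exists w (y R^3 w \wedge z R^2 w))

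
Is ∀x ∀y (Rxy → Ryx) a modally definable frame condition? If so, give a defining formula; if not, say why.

Yes, by q → □◇q

This is a Sahlqvist condition; the B axiom q → □◇q defines it.
Suppose q→□◇q is valid. Take Rxy and set V(q)={x}. Then q at x, so □◇q at x, so ◇q at y, so some z with Ryz has q; z=x, i.e. Ryx.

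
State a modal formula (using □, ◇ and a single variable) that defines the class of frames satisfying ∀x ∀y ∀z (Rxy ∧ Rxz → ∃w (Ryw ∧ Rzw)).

◇□r → □◇r

The condition is convergence. The .2 schema ◇□r → □◇r defines it.
Suppose ◇□r→□◇r is valid. Take Rxy, Rxz and set V(r)={w : Ryw}. Then □r at y so ◇□r at x, so □◇r at x, so ◇r at z, giving w with Rzw and Ryw.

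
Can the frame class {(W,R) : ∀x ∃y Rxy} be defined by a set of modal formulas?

The condition is seriality. A defining modal formula is □p → ◇p.
Suppose □p→◇p is valid. At any x set V(p)=W. Then □p at x, so ◇p at x, so x has a successor.

Definable; □p → ◇p defines it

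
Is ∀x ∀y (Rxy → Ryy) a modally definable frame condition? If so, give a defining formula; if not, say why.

Definable; □(□r → r) defines it

The condition is shift-reflexivity. A defining modal formula is □(□r → r).
Suppose □(□r→r) is valid. Take Rxy and set V(r)={w : Ryw}. Then at y, □r holds; since □(□r→r) at x, □r→r at y, so r at y, i.e. Ryy.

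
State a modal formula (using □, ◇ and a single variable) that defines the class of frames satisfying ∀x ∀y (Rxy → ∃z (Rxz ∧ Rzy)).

□□p → □p

The condition is density. The C4 schema □□p → □p defines it.
Suppose □□p→□p is valid. Take Rxy and set V(p)={w : xR²w}. Then □□p at x, so □p at x, so p at y, i.e. ∃z(Rxz∧Rzy).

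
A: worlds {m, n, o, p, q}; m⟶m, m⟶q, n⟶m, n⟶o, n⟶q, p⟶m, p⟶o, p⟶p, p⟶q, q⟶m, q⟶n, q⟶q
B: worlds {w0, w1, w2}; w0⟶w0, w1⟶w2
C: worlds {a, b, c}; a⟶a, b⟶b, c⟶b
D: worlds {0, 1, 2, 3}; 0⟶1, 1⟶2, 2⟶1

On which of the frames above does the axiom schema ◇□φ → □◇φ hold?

Frame correspondent (Sahlqvist): ∀x ∀y ∀z (Rxy ∧ Rxz → ∃w (Ryw ∧ Rzw)) — i.e. convergence.
A: fails — Rno and Rno but o and o have no common successor.
B: fails — Rw1w2 and Rw1w2 but w2 and w2 have no common successor.
C: condition met.
D: condition met.
Valid on: C, D.

C, D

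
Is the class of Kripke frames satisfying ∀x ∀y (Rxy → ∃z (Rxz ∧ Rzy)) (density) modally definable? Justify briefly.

Yes: it is density, defined by the C4 schema □□r → □r.
Suppose □□r→□r is valid. Take Rxy and set V(r)={w : xR²w}. Then □□r at x, so □r at x, so r at y, i.e. ∃z(Rxz∧Rzy).

Yes — defined by □□r → □r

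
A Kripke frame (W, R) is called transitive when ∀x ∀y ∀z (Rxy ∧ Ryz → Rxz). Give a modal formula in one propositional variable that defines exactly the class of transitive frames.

The condition is transitivity. The 4 schema □s → □□s defines it.
Suppose □s→□□s is valid. Take Rxy, Ryz and set V(s)={w : Rxw}. Then □s at x, so □□s at x, so □s at y, so s at z, i.e. Rxz.

□s → □□s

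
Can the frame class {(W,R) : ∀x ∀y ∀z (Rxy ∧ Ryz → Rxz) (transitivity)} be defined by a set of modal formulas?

Yes — defined by □r → □□r

The condition is transitivity. A defining modal formula is □r → □□r.
Suppose □r→□□r is valid. Take Rxy, Ryz and set V(r)={w : Rxw}. Then □r at x, so □□r at x, so □r at y, so r at z, i.e. Rxz.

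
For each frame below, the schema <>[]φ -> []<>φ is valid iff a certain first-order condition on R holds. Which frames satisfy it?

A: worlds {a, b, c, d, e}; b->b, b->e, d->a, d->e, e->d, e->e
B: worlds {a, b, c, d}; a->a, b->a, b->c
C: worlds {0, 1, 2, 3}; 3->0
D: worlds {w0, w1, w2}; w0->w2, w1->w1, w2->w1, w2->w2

D

This is the axiom for convergence; its first-order frame correspondent is forall x forall y forall z (Rxy & Rxz -> exists w (Ryw & Rzw)).
A: fails — Rde and Rda but e and a have no common successor.
B: fails — Rba and Rbc but a and c have no common successor.
C: fails — R30 and R30 but 0 and 0 have no common successor.
D: holds.
Valid on: D.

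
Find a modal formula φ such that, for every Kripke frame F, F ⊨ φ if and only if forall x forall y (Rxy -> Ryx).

A defining formula is r → □◇r (the B axiom).
Suppose r→□◇r is valid. Take Rxy and set V(r)={x}. Then r at x, so □◇r at x, so ◇r at y, so some z with Ryz has r; z=x, i.e. Ryx.

r → □◇r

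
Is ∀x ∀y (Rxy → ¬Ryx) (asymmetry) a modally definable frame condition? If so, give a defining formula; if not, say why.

If a class were modally definable it would be closed under surjective bounded morphisms (Goldblatt–Thomason).
The 3-cycle (worlds a,b,c with a→b→c→a) is asymmetric. Mapping every world to a single reflexive point • is a surjective bounded morphism, and the reflexive point is not asymmetric (R•• but asymmetry requires ¬R••).
Hence asymmetry is not modally definable.

No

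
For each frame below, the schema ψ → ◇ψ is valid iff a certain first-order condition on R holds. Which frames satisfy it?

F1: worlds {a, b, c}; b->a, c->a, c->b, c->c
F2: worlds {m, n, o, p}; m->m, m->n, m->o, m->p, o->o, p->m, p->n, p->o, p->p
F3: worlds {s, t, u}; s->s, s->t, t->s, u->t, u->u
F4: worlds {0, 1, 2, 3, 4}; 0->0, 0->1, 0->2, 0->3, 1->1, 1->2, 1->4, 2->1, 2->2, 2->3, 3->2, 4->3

none

This is the axiom for reflexivity; its first-order frame correspondent is ∀x Rxx.
F1: fails — world a does not see itself.
F2: fails — world n does not see itself.
F3: fails — world t does not see itself.
F4: fails — world 3 does not see itself.
Valid on no frame.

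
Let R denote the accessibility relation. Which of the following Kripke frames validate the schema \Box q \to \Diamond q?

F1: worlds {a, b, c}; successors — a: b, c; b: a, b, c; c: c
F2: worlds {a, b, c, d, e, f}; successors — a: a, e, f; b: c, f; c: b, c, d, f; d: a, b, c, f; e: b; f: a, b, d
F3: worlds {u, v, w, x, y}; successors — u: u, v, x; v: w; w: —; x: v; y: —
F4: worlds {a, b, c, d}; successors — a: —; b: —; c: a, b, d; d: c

F1, F2

Frame correspondent (Sahlqvist): \forall x \exists y Rxy — i.e. seriality.
F1: satisfies the condition.
F2: satisfies the condition.
F3: fails — world w has no successor.
F4: fails — world a has no successor.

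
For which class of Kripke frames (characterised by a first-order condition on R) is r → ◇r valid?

reflexivity

This is frame-equivalent to □r → r (substitute ¬r for r and contrapose).
Suppose □r→r is valid. At any x set V(r)={w : Rxw}. Then □r holds at x, so r holds at x, i.e. Rxx.
Conversely, on a frame with reflexivity the schema holds at every world under every valuation.
Frame condition: ∀x Rxx.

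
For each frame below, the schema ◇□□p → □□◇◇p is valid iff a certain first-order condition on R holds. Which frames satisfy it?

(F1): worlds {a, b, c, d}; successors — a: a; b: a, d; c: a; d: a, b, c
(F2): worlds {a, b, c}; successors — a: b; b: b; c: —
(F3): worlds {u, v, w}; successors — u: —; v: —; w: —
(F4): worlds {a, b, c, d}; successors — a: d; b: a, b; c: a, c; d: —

This is the axiom for a generalized confluence (Geach) condition; its first-order frame correspondent is ∀x ∀y ∀z ((xRy ∧ xR²z) → ∃w (yR²w ∧ zR²w)).
(F1): condition met.
(F2): condition met.
(F3): condition met.
(F4): fails — bRa, bR²a but no w with aR²w and aR²w.

(F1), (F2), (F3)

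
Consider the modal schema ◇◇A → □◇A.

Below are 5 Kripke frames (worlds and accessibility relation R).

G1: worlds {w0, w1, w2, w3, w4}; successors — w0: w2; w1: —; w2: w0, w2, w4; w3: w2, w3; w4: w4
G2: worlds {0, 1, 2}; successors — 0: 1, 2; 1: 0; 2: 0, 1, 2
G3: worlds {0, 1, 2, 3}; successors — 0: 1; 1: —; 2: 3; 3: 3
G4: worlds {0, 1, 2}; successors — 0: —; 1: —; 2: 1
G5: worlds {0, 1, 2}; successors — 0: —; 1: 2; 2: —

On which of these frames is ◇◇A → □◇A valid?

This is the axiom for a generalized confluence (Geach) condition; its first-order frame correspondent is ∀x ∀y ∀z ((xR²y ∧ xRz) → ∃w (y = w ∧ zRw)).
G1: fails — w2R²w0, w2Rw0 but no w with w0=w and w0Rw.
G2: fails — 0R²1, 0R1 but no w with 1=w and 1Rw.
G3: satisfies the condition.
G4: satisfies the condition.
G5: satisfies the condition.

G3, G4, G5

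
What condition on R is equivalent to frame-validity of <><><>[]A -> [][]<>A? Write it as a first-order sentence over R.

forall x forall y forall z ((x R^3 y & x R^2 z) -> exists w (yRw & zRw))

This is a Sahlqvist (Geach-type) schema ◇^3□^1A → □^2◇^1A.
Minimal-valuation argument: fix x; take any y with xR^3y and any z with xR^2z. Set V(A) to the set of worlds R-reachable from y in exactly 1 step. Then □^1A holds at y, so the antecedent holds at x; validity forces ◇^1A at z, giving a w with zR^1w and yR^1w.
First-order correspondent: forall x forall y forall z ((x R^3 y & x R^2 z) -> exists w (yRw & zRw)).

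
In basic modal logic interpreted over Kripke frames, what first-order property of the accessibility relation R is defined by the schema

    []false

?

This schema is the Ver axiom.
It corresponds to emptiness of R: forall x forall y ~Rxy.

emptiness of R: forall x forall y ~Rxy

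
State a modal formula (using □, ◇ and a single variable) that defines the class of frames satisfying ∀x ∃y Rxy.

□ψ → ◇ψ

The condition is seriality. The D schema □ψ → ◇ψ defines it.
Suppose □ψ→◇ψ is valid. At any x set V(ψ)=W. Then □ψ at x, so ◇ψ at x, so x has a successor.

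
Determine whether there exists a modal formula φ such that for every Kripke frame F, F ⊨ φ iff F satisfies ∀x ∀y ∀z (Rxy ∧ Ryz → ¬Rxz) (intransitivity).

No

Modal frame validity is preserved under surjective bounded morphisms.
The 3-cycle (worlds w0,w1,w2 with w0→w1→w2→w0) is intransitive. Mapping every world to a single reflexive point • is a surjective bounded morphism; the reflexive point is not intransitive (R••∧R•• but R••).
Hence intransitivity is not modally definable.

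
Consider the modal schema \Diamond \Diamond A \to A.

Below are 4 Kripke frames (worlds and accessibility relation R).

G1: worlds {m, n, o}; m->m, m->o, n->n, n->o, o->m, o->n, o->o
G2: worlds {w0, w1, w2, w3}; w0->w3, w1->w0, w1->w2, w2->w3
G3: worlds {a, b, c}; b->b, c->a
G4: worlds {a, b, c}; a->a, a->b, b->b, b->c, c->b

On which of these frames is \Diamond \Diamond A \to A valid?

G3

This is the axiom for a generalized confluence (Geach) condition; its first-order frame correspondent is \forall x \forall y (x R^2 y \to \exists w (y = w \wedge x = w)).
G1: fails — mR²n but n ≠ m.
G2: fails — w1R²w3 but w3 ≠ w1.
G3: holds.
G4: fails — aR²b but b ≠ a.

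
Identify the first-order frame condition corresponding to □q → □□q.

Suppose □q→□□q is valid. Take Rxy, Ryz and set V(q)={w : Rxw}. Then □q at x, so □□q at x, so □q at y, so q at z, i.e. Rxz.
Conversely, any frame satisfying ∀x ∀y ∀z (Rxy ∧ Ryz → Rxz) validates the schema.
So the correspondent is transitivity.

transitivity: ∀x ∀y ∀z (Rxy ∧ Ryz → Rxz)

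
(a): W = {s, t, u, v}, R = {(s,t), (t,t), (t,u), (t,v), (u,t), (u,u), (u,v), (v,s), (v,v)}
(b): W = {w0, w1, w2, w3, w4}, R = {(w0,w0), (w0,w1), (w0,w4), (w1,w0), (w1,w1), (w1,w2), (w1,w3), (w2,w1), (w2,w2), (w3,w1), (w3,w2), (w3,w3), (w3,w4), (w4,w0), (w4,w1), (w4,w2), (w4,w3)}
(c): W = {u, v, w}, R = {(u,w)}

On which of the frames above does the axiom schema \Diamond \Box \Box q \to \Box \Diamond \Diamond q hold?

(a), (b)

This is the axiom for a generalized confluence (Geach) condition; its first-order frame correspondent is \forall x \forall y \forall z ((xRy \wedge xRz) \to \exists w (y R^2 w \wedge z R^2 w)).
(a): holds.
(b): holds.
(c): fails — uRw, uRw but no t with wR²t and wR²t.
Valid on: (a), (b).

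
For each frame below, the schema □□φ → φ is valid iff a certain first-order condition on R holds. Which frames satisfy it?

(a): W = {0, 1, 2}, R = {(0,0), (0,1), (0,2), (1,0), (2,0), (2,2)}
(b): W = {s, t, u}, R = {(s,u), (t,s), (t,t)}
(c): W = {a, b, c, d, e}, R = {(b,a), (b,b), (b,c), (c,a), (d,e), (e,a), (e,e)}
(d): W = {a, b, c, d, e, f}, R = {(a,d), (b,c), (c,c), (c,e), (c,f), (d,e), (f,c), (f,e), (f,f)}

The schema corresponds to a generalized confluence (Geach) condition: ∀x ∃w (xR²w ∧ x = w).
(a): condition met.
(b): fails — at s but no w with sR²w and s=w.
(c): fails — at a but no w with aR²w and a=w.
(d): fails — at a but no w with aR²w and a=w.

(a)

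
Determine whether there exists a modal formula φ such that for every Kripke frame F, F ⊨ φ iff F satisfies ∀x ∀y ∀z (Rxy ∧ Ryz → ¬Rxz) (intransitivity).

Modal frame validity is preserved under surjective bounded morphisms.
The 3-cycle (worlds w0,w1,w2 with w0→w1→w2→w0) is intransitive. Mapping every world to a single reflexive point • is a surjective bounded morphism; the reflexive point is not intransitive (R••∧R•• but R••).
So the class is not modally definable.

No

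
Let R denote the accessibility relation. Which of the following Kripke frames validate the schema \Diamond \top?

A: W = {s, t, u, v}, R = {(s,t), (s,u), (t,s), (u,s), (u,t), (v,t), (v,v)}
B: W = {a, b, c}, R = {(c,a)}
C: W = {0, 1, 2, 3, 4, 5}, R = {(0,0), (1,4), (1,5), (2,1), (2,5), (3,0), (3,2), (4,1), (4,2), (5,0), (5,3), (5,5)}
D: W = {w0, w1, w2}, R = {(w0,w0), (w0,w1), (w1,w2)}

A, C

The schema corresponds to seriality: \forall x \exists y Rxy.
A: ✓.
B: fails — world a has no successor.
C: ✓.
D: fails — world w2 has no successor.
Valid on: A, C.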